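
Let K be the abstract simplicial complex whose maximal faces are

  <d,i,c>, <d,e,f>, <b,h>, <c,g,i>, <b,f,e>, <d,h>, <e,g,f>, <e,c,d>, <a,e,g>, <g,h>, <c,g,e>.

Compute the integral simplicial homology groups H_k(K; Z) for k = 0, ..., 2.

H_0 = Z,  H_1 = Z^2,  H_2 = 0.

Order the vertices as a < b < c < d < e < f < g < h < i. Listing each simplex with vertices in this order, K has dimension 2 with simplices:

  0-simplices (9): a, b, c, d, e, f, g, h, i
  1-simplices (18): ae, ag, be, bf, bh, cd, ce, cg, ci, de, df, dh, di, ef, eg, fg, gh, gi
  2-simplices (8): aeg, bef, cde, cdi, ceg, cgi, def, efg

Hence C_0 ≅ Z^9, C_1 ≅ Z^18, C_2 ≅ Z^8.

Boundary ∂_1: C_1 → C_0 maps an edge to its endpoints' difference, ∂[p,q] = q − p.
As a 9×18 matrix over Z this has rank 8, with invariant factors (1,1,1,1,1,1,1,1).

∂_2: C_2 → C_1 sends each 2-simplex [p,q,r] to [q,r] − [p,r] + [p,q]. For instance
  ∂cdi = di − ci + cd,
  ∂aeg = eg − ag + ae.
This gives a 18×8 integer matrix of rank 8; reducing to Smith normal form yields diagonal entries (1,1,1,1,1,1,1,1).

Reading off H_k = ker ∂_k / im ∂_{k+1}:

  H_0: rank C_0 − rank ∂_1 = 9 − 8 = 1, and the invariant factors of ∂_1 are all 1, so H_0 = Z.
  H_1: rank ker ∂_1 − rank ∂_2 = (18 − 8) − 8 = 2, and the invariant factors of ∂_2 are all 1, so H_1 = Z^2.
  H_2: rank ker ∂_2 − rank ∂_3 = (8 − 8) − 0 = 0, and there is no ∂_3, so H_2 = 0.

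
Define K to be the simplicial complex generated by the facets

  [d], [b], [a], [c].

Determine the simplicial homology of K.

Fix the vertex order a < b < c < d and write every simplex with vertices in increasing order. Then dim K = 0 and the simplices of K are:

  0-simplices (4): a, b, c, d

Hence C_0 ≅ Z^4.

Now H_k = ker ∂_k / im ∂_{k+1}, so:

  H_0: rank C_0 − rank ∂_1 = 4 − 0 = 4, and there is no ∂_1, so H_0 = Z^4.

H_0 = Z^4.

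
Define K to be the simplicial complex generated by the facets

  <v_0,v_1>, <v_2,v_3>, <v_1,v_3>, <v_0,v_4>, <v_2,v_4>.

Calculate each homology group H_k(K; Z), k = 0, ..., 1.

Order the vertices as v_0 < v_1 < v_2 < v_3 < v_4. Listing each simplex with vertices in this order, K has dimension 1 with simplices:

  0-simplices (5): [v_0], [v_1], [v_2], [v_3], [v_4]
  1-simplices (5): [v_0,v_1], [v_0,v_4], [v_1,v_3], [v_2,v_3], [v_2,v_4]

so the chain groups are C_0 ≅ Z^5, C_1 ≅ Z^5.

Boundary ∂_1: C_1 → C_0 is given by ∂[p,q] = [q] − [p]. For instance
  ∂[v_2,v_3] = [v_3] − [v_2].
This gives a 5×5 integer matrix of rank 4; reducing to Smith normal form yields diagonal entries (1,1,1,1).

Computing H_k = (kernel of ∂_k) / (image of ∂_{k+1}):

  H_0: rank C_0 − rank ∂_1 = 5 − 4 = 1, and the invariant factors of ∂_1 are all 1, so H_0 = Z.
  H_1: rank ker ∂_1 − rank ∂_2 = (5 − 4) − 0 = 1, and there is no ∂_2, so H_1 = Z.

H_0 ≅ Z,  H_1 ≅ Z.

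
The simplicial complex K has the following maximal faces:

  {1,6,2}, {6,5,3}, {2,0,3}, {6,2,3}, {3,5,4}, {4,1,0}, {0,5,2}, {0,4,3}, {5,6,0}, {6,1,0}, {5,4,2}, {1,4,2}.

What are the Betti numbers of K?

b_0 = 1, b_1 = 0, b_2 = 0.

Fix the vertex order 0 < 1 < 2 < 3 < 4 < 5 < 6 and write every simplex with vertices in increasing order. Then dim K = 2 and the simplices of K are:

  0-simplices (7): [0], [1], [2], [3], [4], [5], [6]
  1-simplices (18): [0,1], [0,2], [0,3], [0,4], [0,5], [0,6], [1,2], [1,4], [1,6], [2,3], [2,4], [2,5], [2,6], [3,4], [3,5], [3,6], [4,5], [5,6]
  2-simplices (12): [0,1,4], [0,1,6], [0,2,3], [0,2,5], [0,3,4], [0,5,6], [1,2,4], [1,2,6], [2,3,6], [2,4,5], [3,4,5], [3,5,6]

Hence C_0 ≅ Z^7, C_1 ≅ Z^18, C_2 ≅ Z^12.

∂_1: C_1 → C_0 is given by ∂[p,q] = [q] − [p]. For instance
  ∂[3,4] = [4] − [3].
The resulting 7×18 matrix has rank 6, and its Smith normal form has invariant factors (1,1,1,1,1,1).

Boundary ∂_2: C_2 → C_1 acts by ∂[p,q,r] = [q,r] − [p,r] + [p,q]. For instance
  ∂[1,2,6] = [2,6] − [1,6] + [1,2],
  ∂[0,5,6] = [5,6] − [0,6] + [0,5].
The 18×12 boundary matrix has rank 12 and Smith normal form diag(1,1,1,1,1,1,1,1,1,1,1,2).

From H_k ≅ ker(∂_k) / im(∂_{k+1}) we obtain:

  H_0: rank C_0 − rank ∂_1 = 7 − 6 = 1, and the invariant factors of ∂_1 are all 1, so H_0 ≅ Z.
  H_1: rank ker ∂_1 − rank ∂_2 = (18 − 6) − 12 = 0, and ∂_2 has invariant factor 2 > 1, so H_1 ≅ Z/2.
  H_2: rank ker ∂_2 − rank ∂_3 = (12 − 12) − 0 = 0, and there is no ∂_3, so H_2 ≅ 0.

Hence the Betti numbers are b_0 = 1, b_1 = 0, b_2 = 0.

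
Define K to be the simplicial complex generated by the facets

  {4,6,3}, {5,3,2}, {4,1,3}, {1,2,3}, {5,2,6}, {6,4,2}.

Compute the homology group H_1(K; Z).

H_1 ≅ Z.

We work with the vertex ordering 1 < 2 < 3 < 4 < 5 < 6. The simplices of K, each written with vertices in increasing order, are:

  0-simplices (6): [1], [2], [3], [4], [5], [6]
  1-simplices (12): [1,2], [1,3], [1,4], [2,3], [2,4], [2,5], [2,6], [3,4], [3,5], [3,6], [4,6], [5,6]
  2-simplices (6): [1,2,3], [1,3,4], [2,3,5], [2,4,6], [2,5,6], [3,4,6]

so the chain groups are C_0 ≅ Z^6, C_1 ≅ Z^12, C_2 ≅ Z^6.

The boundary map ∂_1: C_1 → C_0 is given by ∂[p,q] = [q] − [p].
As a 6×12 matrix over Z this has rank 5, with invariant factors (1,1,1,1,1).

∂_2: C_2 → C_1 sends each 2-simplex [p,q,r] to [q,r] − [p,r] + [p,q]. For instance
  ∂[2,5,6] = [5,6] − [2,6] + [2,5],
  ∂[2,3,5] = [3,5] − [2,5] + [2,3].
The 12×6 boundary matrix has rank 6 and Smith normal form diag(1,1,1,1,1,1).

Computing H_k = (kernel of ∂_k) / (image of ∂_{k+1}):

  H_1: rank ker ∂_1 − rank ∂_2 = (12 − 5) − 6 = 1, and the invariant factors of ∂_2 are all 1, so H_1 ≅ Z.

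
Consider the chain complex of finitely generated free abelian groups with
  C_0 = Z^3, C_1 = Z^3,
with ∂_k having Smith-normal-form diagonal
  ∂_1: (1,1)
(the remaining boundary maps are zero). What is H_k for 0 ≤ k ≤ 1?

H_0 = Z,  H_1 = Z.

H_0: b_0 = 3 − 0 − 2 = 1; torsion from ∂_1 factors > 1: none. So H_0 = Z.
H_1: b_1 = 3 − 2 − 0 = 1; torsion from ∂_2 factors > 1: none. So H_1 = Z.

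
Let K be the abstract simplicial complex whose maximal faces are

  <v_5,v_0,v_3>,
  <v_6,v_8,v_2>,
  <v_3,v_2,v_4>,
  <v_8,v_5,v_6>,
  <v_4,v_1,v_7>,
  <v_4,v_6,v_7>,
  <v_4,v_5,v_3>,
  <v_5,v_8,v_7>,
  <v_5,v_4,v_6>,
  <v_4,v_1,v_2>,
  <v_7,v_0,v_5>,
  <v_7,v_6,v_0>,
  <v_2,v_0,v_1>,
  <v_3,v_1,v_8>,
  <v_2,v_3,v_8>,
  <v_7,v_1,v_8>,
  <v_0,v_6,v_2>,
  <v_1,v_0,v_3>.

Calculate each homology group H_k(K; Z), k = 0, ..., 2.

Fix the vertex order v_0 < v_1 < v_2 < v_3 < v_4 < v_5 < v_6 < v_7 < v_8 and write every simplex with vertices in increasing order. Then dim K = 2 and the simplices of K are:

  0-simplices (9): [v_0], [v_1], [v_2], [v_3], [v_4], [v_5], [v_6], [v_7], [v_8]
  1-simplices (27): (27 of them)
  2-simplices (18): (18 of them)

Hence C_0 ≅ Z^9, C_1 ≅ Z^27, C_2 ≅ Z^18.

Boundary ∂_1: C_1 → C_0 maps an edge to its endpoints' difference, ∂[p,q] = q − p.
As a 9×27 matrix over Z this has rank 8, with invariant factors (1,1,1,1,1,1,1,1).

The boundary map ∂_2: C_2 → C_1 acts by ∂[p,q,r] = [q,r] − [p,r] + [p,q]. For instance
  ∂[v_0,v_2,v_6] = [v_2,v_6] − [v_0,v_6] + [v_0,v_2],
  ∂[v_0,v_5,v_7] = [v_5,v_7] − [v_0,v_7] + [v_0,v_5].
The 27×18 boundary matrix has rank 18 and Smith normal form diag(1,1,1,1,1,1,1,1,1,1,1,1,1,1,1,1,1,2).

Now H_k = ker ∂_k / im ∂_{k+1}, so:

  H_0: rank C_0 − rank ∂_1 = 9 − 8 = 1, and the invariant factors of ∂_1 are all 1, so H_0 ≅ Z.
  H_1: rank ker ∂_1 − rank ∂_2 = (27 − 8) − 18 = 1, and ∂_2 has invariant factor 2 > 1, so H_1 ≅ Z ⊕ Z/2Z.
  H_2: rank ker ∂_2 − rank ∂_3 = (18 − 18) − 0 = 0, and there is no ∂_3, so H_2 ≅ 0.

(K is a triangulation of the Klein bottle.)

H_0 ≅ Z,  H_1 ≅ Z ⊕ Z/2Z,  H_2 = 0.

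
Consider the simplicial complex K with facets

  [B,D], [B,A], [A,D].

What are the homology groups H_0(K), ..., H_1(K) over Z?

H_0 = Z,  H_1 = Z.

Fix the vertex order A < B < D and write every simplex with vertices in increasing order. Then dim K = 1 and the simplices of K are:

  0-simplices (3): A, B, D
  1-simplices (3): AB, AD, BD

giving chain groups C_0 ≅ Z^3, C_1 ≅ Z^3.

The boundary map ∂_1: C_1 → C_0 is given by ∂[p,q] = [q] − [p].
As a 3×3 matrix over Z this has rank 2, with invariant factors (1,1).

Reading off H_k = ker ∂_k / im ∂_{k+1}:

  H_0: rank C_0 − rank ∂_1 = 3 − 2 = 1, and the invariant factors of ∂_1 are all 1, so H_0 = Z.
  H_1: rank ker ∂_1 − rank ∂_2 = (3 − 2) − 0 = 1, and there is no ∂_2, so H_1 = Z.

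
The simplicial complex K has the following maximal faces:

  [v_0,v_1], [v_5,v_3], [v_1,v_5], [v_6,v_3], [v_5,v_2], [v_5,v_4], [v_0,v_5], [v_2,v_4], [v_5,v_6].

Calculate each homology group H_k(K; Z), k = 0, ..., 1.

We work with the vertex ordering v_0 < v_1 < v_2 < v_3 < v_4 < v_5 < v_6. The simplices of K, each written with vertices in increasing order, are:

  0-simplices (7): [v_0], [v_1], [v_2], [v_3], [v_4], [v_5], [v_6]
  1-simplices (9): [v_0,v_1], [v_0,v_5], [v_1,v_5], [v_2,v_4], [v_2,v_5], [v_3,v_5], [v_3,v_6], [v_4,v_5], [v_5,v_6]

so the chain groups are C_0 ≅ Z^7, C_1 ≅ Z^9.

The boundary map ∂_1: C_1 → C_0 maps an edge to its endpoints' difference, ∂[p,q] = q − p.
This gives a 7×9 integer matrix of rank 6; reducing to Smith normal form yields diagonal entries (1,1,1,1,1,1).

Now H_k = ker ∂_k / im ∂_{k+1}, so:

  H_0: rank C_0 − rank ∂_1 = 7 − 6 = 1, and the invariant factors of ∂_1 are all 1, so H_0 = Z.
  H_1: rank ker ∂_1 − rank ∂_2 = (9 − 6) − 0 = 3, and there is no ∂_2, so H_1 = Z^3.

H_0 = Z,  H_1 = Z^3.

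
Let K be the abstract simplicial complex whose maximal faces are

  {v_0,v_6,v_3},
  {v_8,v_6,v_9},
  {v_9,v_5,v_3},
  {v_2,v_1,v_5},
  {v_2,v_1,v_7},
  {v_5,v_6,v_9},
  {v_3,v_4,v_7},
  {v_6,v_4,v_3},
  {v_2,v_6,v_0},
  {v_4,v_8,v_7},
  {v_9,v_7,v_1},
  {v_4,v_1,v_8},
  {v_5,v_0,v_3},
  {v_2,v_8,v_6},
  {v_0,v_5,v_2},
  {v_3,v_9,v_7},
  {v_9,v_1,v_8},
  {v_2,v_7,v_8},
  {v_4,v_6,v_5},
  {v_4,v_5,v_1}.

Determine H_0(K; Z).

Take the total order v_0 < v_1 < v_2 < v_3 < v_4 < v_5 < v_6 < v_7 < v_8 < v_9 on the vertex set. Then K (dimension 2) consists of the simplices:

  0-simplices (10): [v_0], [v_1], [v_2], [v_3], [v_4], [v_5], [v_6], [v_7], [v_8], [v_9]
  1-simplices (30): (30 of them)
  2-simplices (20): (20 of them)

giving chain groups C_0 ≅ Z^10, C_1 ≅ Z^30, C_2 ≅ Z^20.

Boundary ∂_1: C_1 → C_0 is given by ∂[p,q] = [q] − [p].
The 10×30 boundary matrix has rank 9 and Smith normal form diag(1,1,1,1,1,1,1,1,1).

∂_2: C_2 → C_1 maps a triangle to the signed sum of its edges. For instance
  ∂[v_3,v_5,v_9] = [v_5,v_9] − [v_3,v_9] + [v_3,v_5],
  ∂[v_0,v_2,v_6] = [v_2,v_6] − [v_0,v_6] + [v_0,v_2].
The 30×20 boundary matrix has rank 20 and Smith normal form diag(1,1,1,1,1,1,1,1,1,1,1,1,1,1,1,1,1,1,1,2).

Now H_k = ker ∂_k / im ∂_{k+1}, so:

  H_0: rank C_0 − rank ∂_1 = 10 − 9 = 1, and the invariant factors of ∂_1 are all 1, so H_0 = Z.

H_0 = Z.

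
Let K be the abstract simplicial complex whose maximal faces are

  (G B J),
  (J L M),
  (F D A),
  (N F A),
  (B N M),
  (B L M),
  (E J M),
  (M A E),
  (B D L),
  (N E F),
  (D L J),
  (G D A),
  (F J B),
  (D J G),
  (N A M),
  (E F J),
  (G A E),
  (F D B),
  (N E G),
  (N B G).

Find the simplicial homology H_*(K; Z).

H_0 = Z,  H_1 = Z ⊕ Z/2,  H_2 = 0.

Order the vertices as A < B < D < E < F < G < J < L < M < N. Listing each simplex with vertices in this order, K has dimension 2 with simplices:

  0-simplices (10): A, B, D, E, F, G, J, L, M, N
  1-simplices (30): AD, AE, AF, AG, AM, AN, BD, BF, BG, BJ, BL, BM, BN, DF, DG, DJ, DL, EF, EG, EJ, EM, EN, FJ, FN, GJ, GN, JL, JM, LM, MN
  2-simplices (20): ADF, ADG, AEG, AEM, AFN, AMN, BDF, BDL, BFJ, BGJ, BGN, BLM, BMN, DGJ, DJL, EFJ, EFN, EGN, EJM, JLM

giving chain groups C_0 ≅ Z^10, C_1 ≅ Z^30, C_2 ≅ Z^20.

The boundary map ∂_1: C_1 → C_0 is given by ∂[p,q] = [q] − [p]. For instance
  ∂BN = N − B.
This gives a 10×30 integer matrix of rank 9; reducing to Smith normal form yields diagonal entries (1,1,1,1,1,1,1,1,1).

The boundary map ∂_2: C_2 → C_1 acts by ∂[p,q,r] = [q,r] − [p,r] + [p,q]. For instance
  ∂BDL = DL − BL + BD,
  ∂JLM = LM − JM + JL.
As a 30×20 matrix over Z this has rank 20, with invariant factors (1,1,1,1,1,1,1,1,1,1,1,1,1,1,1,1,1,1,1,2).

Now H_k = ker ∂_k / im ∂_{k+1}, so:

  H_0: rank C_0 − rank ∂_1 = 10 − 9 = 1, and the invariant factors of ∂_1 are all 1, so H_0 ≅ Z.
  H_1: rank ker ∂_1 − rank ∂_2 = (30 − 9) − 20 = 1, and ∂_2 has invariant factor 2 > 1, so H_1 ≅ Z ⊕ Z/2.
  H_2: rank ker ∂_2 − rank ∂_3 = (20 − 20) − 0 = 0, and there is no ∂_3, so H_2 ≅ 0.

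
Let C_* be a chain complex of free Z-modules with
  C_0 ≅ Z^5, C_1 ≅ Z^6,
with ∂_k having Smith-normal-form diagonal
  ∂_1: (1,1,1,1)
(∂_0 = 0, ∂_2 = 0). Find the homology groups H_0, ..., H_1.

H_0 ≅ Z,  H_1 ≅ Z^2.

H_0: b_0 = 5 − 0 − 4 = 1; torsion from ∂_1 factors > 1: none. So H_0 ≅ Z.
H_1: b_1 = 6 − 4 − 0 = 2; torsion from ∂_2 factors > 1: none. So H_1 ≅ Z^2.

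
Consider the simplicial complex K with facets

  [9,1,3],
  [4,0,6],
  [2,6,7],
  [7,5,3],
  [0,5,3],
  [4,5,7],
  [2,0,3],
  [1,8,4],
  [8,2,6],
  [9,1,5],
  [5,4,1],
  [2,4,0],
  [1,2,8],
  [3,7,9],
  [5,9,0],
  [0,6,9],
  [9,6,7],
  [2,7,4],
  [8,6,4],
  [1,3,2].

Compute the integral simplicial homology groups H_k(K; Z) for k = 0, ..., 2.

H_0 = Z,  H_1 = Z ⊕ Z/2Z,  H_2 = 0.

K has 10 vertices, 30 edges, 20 triangles.
rank ∂_0 = 0, rank ∂_1 = 9 ⇒ b_0 = 10 − 0 − 9 = 1; all invariant factors of ∂_1 are 1 so no torsion. So H_0 ≅ Z.
rank ∂_1 = 9, rank ∂_2 = 20 ⇒ b_1 = 30 − 9 − 20 = 1; ∂_2 has invariant factor(s) [2] giving torsion. So H_1 ≅ Z ⊕ Z/2Z.
rank ∂_2 = 20, rank ∂_3 = 0 ⇒ b_2 = 20 − 20 − 0 = 0. So H_2 ≅ 0.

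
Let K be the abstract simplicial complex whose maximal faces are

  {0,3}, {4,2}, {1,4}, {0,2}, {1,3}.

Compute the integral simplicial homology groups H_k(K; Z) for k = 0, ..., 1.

H_0 ≅ Z,  H_1 ≅ Z.

Order the vertices as 0 < 1 < 2 < 3 < 4. Listing each simplex with vertices in this order, K has dimension 1 with simplices:

  0-simplices (5): [0], [1], [2], [3], [4]
  1-simplices (5): [0,2], [0,3], [1,3], [1,4], [2,4]

so the chain groups are C_0 ≅ Z^5, C_1 ≅ Z^5.

∂_1: C_1 → C_0 sends each edge [p,q] (with p < q) to q − p. For instance
  ∂[0,3] = [3] − [0].
This gives a 5×5 integer matrix of rank 4; reducing to Smith normal form yields diagonal entries (1,1,1,1).

From H_k ≅ ker(∂_k) / im(∂_{k+1}) we obtain:

  H_0: rank C_0 − rank ∂_1 = 5 − 4 = 1, and the invariant factors of ∂_1 are all 1, so H_0 ≅ Z.
  H_1: rank ker ∂_1 − rank ∂_2 = (5 − 4) − 0 = 1, and there is no ∂_2, so H_1 ≅ Z.

As a check, the Euler characteristic is 5 − 5 = 0, which agrees with 1 − 1 = 0.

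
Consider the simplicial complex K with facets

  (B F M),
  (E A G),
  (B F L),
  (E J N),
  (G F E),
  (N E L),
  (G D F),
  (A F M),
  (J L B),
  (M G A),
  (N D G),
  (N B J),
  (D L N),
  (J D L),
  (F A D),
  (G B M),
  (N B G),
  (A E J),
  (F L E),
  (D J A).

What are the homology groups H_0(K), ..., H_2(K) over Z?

H_0 = Z,  H_1 = Z ⊕ Z/2,  H_2 = 0.

Take the total order A < B < D < E < F < G < J < L < M < N on the vertex set. Then K (dimension 2) consists of the simplices:

  0-simplices (10): A, B, D, E, F, G, J, L, M, N
  1-simplices (30): AD, AE, AF, AG, AJ, AM, BF, BG, BJ, BL, BM, BN, DF, DG, DJ, DL, DN, EF, EG, EJ, EL, EN, FG, FL, FM, GM, GN, JL, JN, LN
  2-simplices (20): ADF, ADJ, AEG, AEJ, AFM, AGM, BFL, BFM, BGM, BGN, BJL, BJN, DFG, DGN, DJL, DLN, EFG, EFL, EJN, ELN

so the chain groups are C_0 ≅ Z^10, C_1 ≅ Z^30, C_2 ≅ Z^20.

The boundary map ∂_1: C_1 → C_0 sends each edge [p,q] (with p < q) to q − p.
The resulting 10×30 matrix has rank 9, and its Smith normal form has invariant factors (1,1,1,1,1,1,1,1,1).

The boundary map ∂_2: C_2 → C_1 sends each 2-simplex [p,q,r] to [q,r] − [p,r] + [p,q]. For instance
  ∂DFG = FG − DG + DF,
  ∂AEJ = EJ − AJ + AE.
The resulting 30×20 matrix has rank 20, and its Smith normal form has invariant factors (1,1,1,1,1,1,1,1,1,1,1,1,1,1,1,1,1,1,1,2).

Reading off H_k = ker ∂_k / im ∂_{k+1}:

  H_0: rank C_0 − rank ∂_1 = 10 − 9 = 1, and the invariant factors of ∂_1 are all 1, so H_0 = Z.
  H_1: rank ker ∂_1 − rank ∂_2 = (30 − 9) − 20 = 1, and ∂_2 has invariant factor 2 > 1, so H_1 = Z ⊕ Z/2.
  H_2: rank ker ∂_2 − rank ∂_3 = (20 − 20) − 0 = 0, and there is no ∂_3, so H_2 = 0.

(K is a triangulation of the Klein bottle.)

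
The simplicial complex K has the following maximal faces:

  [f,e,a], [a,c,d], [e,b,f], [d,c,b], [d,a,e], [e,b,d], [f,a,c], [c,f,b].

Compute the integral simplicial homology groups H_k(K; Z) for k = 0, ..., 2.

H_0 = Z,  H_1 = 0,  H_2 = Z.

We work with the vertex ordering a < b < c < d < e < f. The simplices of K, each written with vertices in increasing order, are:

  0-simplices (6): a, b, c, d, e, f
  1-simplices (12): ac, ad, ae, af, bc, bd, be, bf, cd, cf, de, ef
  2-simplices (8): acd, acf, ade, aef, bcd, bcf, bde, bef

giving chain groups C_0 ≅ Z^6, C_1 ≅ Z^12, C_2 ≅ Z^8.

The boundary map ∂_1: C_1 → C_0 maps an edge to its endpoints' difference, ∂[p,q] = q − p. For instance
  ∂cd = d − c.
As a 6×12 matrix over Z this has rank 5, with invariant factors (1,1,1,1,1).

Boundary ∂_2: C_2 → C_1 maps a triangle to the signed sum of its edges. For instance
  ∂bcd = cd − bd + bc,
  ∂acd = cd − ad + ac.
The 12×8 boundary matrix has rank 7 and Smith normal form diag(1,1,1,1,1,1,1).

Now H_k = ker ∂_k / im ∂_{k+1}, so:

  H_0: rank C_0 − rank ∂_1 = 6 − 5 = 1, and the invariant factors of ∂_1 are all 1, so H_0 = Z.
  H_1: rank ker ∂_1 − rank ∂_2 = (12 − 5) − 7 = 0, and the invariant factors of ∂_2 are all 1, so H_1 = 0.
  H_2: rank ker ∂_2 − rank ∂_3 = (8 − 7) − 0 = 1, and there is no ∂_3, so H_2 = Z.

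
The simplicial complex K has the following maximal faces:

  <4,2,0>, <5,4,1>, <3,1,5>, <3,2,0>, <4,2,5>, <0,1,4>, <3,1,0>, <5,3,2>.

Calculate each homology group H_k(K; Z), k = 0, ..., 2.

H_0 ≅ Z,  H_1 = 0,  H_2 ≅ Z.

Order the vertices as 0 < 1 < 2 < 3 < 4 < 5. Listing each simplex with vertices in this order, K has dimension 2 with simplices:

  0-simplices (6): [0], [1], [2], [3], [4], [5]
  1-simplices (12): [0,1], [0,2], [0,3], [0,4], [1,3], [1,4], [1,5], [2,3], [2,4], [2,5], [3,5], [4,5]
  2-simplices (8): [0,1,3], [0,1,4], [0,2,3], [0,2,4], [1,3,5], [1,4,5], [2,3,5], [2,4,5]

Hence C_0 ≅ Z^6, C_1 ≅ Z^12, C_2 ≅ Z^8.

The boundary map ∂_1: C_1 → C_0 is given by ∂[p,q] = [q] − [p].
The 6×12 boundary matrix has rank 5 and Smith normal form diag(1,1,1,1,1).

Boundary ∂_2: C_2 → C_1 sends each 2-simplex [p,q,r] to [q,r] − [p,r] + [p,q]. For instance
  ∂[0,2,4] = [2,4] − [0,4] + [0,2],
  ∂[0,2,3] = [2,3] − [0,3] + [0,2].
The resulting 12×8 matrix has rank 7, and its Smith normal form has invariant factors (1,1,1,1,1,1,1).

From H_k ≅ ker(∂_k) / im(∂_{k+1}) we obtain:

  H_0: rank C_0 − rank ∂_1 = 6 − 5 = 1, and the invariant factors of ∂_1 are all 1, so H_0 = Z.
  H_1: rank ker ∂_1 − rank ∂_2 = (12 − 5) − 7 = 0, and the invariant factors of ∂_2 are all 1, so H_1 = 0.
  H_2: rank ker ∂_2 − rank ∂_3 = (8 − 7) − 0 = 1, and there is no ∂_3, so H_2 = Z.

(K is a triangulation of the 2-sphere S^2.)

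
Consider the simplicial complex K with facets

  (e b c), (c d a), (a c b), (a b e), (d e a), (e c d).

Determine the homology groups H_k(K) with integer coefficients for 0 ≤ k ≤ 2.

H_0 ≅ Z,  H_1 = 0,  H_2 ≅ Z.

Fix the vertex order a < b < c < d < e and write every simplex with vertices in increasing order. Then dim K = 2 and the simplices of K are:

  0-simplices (5): a, b, c, d, e
  1-simplices (9): ab, ac, ad, ae, bc, be, cd, ce, de
  2-simplices (6): abc, abe, acd, ade, bce, cde

Hence C_0 ≅ Z^5, C_1 ≅ Z^9, C_2 ≅ Z^6.

Boundary ∂_1: C_1 → C_0 sends each edge [p,q] (with p < q) to q − p.
This gives a 5×9 integer matrix of rank 4; reducing to Smith normal form yields diagonal entries (1,1,1,1).

Boundary ∂_2: C_2 → C_1 maps a triangle to the signed sum of its edges. For instance
  ∂acd = cd − ad + ac,
  ∂abe = be − ae + ab.
As a 9×6 matrix over Z this has rank 5, with invariant factors (1,1,1,1,1).

Computing H_k = (kernel of ∂_k) / (image of ∂_{k+1}):

  H_0: rank C_0 − rank ∂_1 = 5 − 4 = 1, and the invariant factors of ∂_1 are all 1, so H_0 ≅ Z.
  H_1: rank ker ∂_1 − rank ∂_2 = (9 − 4) − 5 = 0, and the invariant factors of ∂_2 are all 1, so H_1 ≅ 0.
  H_2: rank ker ∂_2 − rank ∂_3 = (6 − 5) − 0 = 1, and there is no ∂_3, so H_2 ≅ Z.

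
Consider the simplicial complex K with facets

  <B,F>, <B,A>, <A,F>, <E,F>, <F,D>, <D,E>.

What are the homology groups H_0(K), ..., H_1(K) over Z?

K has 5 vertices, 6 edges.
rank ∂_0 = 0, rank ∂_1 = 4 ⇒ b_0 = 5 − 0 − 4 = 1; all invariant factors of ∂_1 are 1 so no torsion. So H_0 = Z.
rank ∂_1 = 4, rank ∂_2 = 0 ⇒ b_1 = 6 − 4 − 0 = 2. So H_1 = Z^2.

H_0 = Z,  H_1 = Z^2.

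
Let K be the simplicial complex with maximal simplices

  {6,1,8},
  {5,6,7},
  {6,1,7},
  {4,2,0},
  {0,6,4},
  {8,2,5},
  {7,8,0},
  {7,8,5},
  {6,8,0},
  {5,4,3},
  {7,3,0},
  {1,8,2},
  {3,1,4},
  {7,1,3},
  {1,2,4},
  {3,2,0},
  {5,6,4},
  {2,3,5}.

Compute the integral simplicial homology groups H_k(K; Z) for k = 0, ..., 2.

Order the vertices as 0 < 1 < 2 < 3 < 4 < 5 < 6 < 7 < 8. Listing each simplex with vertices in this order, K has dimension 2 with simplices:

  0-simplices (9): [0], [1], [2], [3], [4], [5], [6], [7], [8]
  1-simplices (27): (27 of them)
  2-simplices (18): [0,2,3], [0,2,4], [0,3,7], [0,4,6], [0,6,8], [0,7,8], [1,2,4], [1,2,8], [1,3,4], [1,3,7], [1,6,7], [1,6,8], [2,3,5], [2,5,8], [3,4,5], [4,5,6], [5,6,7], [5,7,8]

Hence C_0 ≅ Z^9, C_1 ≅ Z^27, C_2 ≅ Z^18.

Boundary ∂_1: C_1 → C_0 maps an edge to its endpoints' difference, ∂[p,q] = q − p. For instance
  ∂[5,8] = [8] − [5].
This gives a 9×27 integer matrix of rank 8; reducing to Smith normal form yields diagonal entries (1,1,1,1,1,1,1,1).

Boundary ∂_2: C_2 → C_1 sends each 2-simplex [p,q,r] to [q,r] − [p,r] + [p,q]. For instance
  ∂[1,3,7] = [3,7] − [1,7] + [1,3],
  ∂[0,2,3] = [2,3] − [0,3] + [0,2].
This gives a 27×18 integer matrix of rank 18; reducing to Smith normal form yields diagonal entries (1,1,1,1,1,1,1,1,1,1,1,1,1,1,1,1,1,2).

Now H_k = ker ∂_k / im ∂_{k+1}, so:

  H_0: rank C_0 − rank ∂_1 = 9 − 8 = 1, and the invariant factors of ∂_1 are all 1, so H_0 ≅ Z.
  H_1: rank ker ∂_1 − rank ∂_2 = (27 − 8) − 18 = 1, and ∂_2 has invariant factor 2 > 1, so H_1 ≅ Z × Z/2.
  H_2: rank ker ∂_2 − rank ∂_3 = (18 − 18) − 0 = 0, and there is no ∂_3, so H_2 ≅ 0.

As a check, the Euler characteristic is 9 − 27 + 18 = 0, which agrees with 1 − 1 + 0 = 0.

H_0 ≅ Z,  H_1 ≅ Z × Z/2,  H_2 = 0.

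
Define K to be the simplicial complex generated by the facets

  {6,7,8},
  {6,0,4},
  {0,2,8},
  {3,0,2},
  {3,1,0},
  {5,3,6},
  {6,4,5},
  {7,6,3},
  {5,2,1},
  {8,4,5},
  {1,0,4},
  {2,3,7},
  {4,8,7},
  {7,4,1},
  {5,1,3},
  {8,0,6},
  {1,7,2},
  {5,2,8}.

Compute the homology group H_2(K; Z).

We work with the vertex ordering 0 < 1 < 2 < 3 < 4 < 5 < 6 < 7 < 8. The simplices of K, each written with vertices in increasing order, are:

  0-simplices (9): [0], [1], [2], [3], [4], [5], [6], [7], [8]
  1-simplices (27): (27 of them)
  2-simplices (18): [0,1,3], [0,1,4], [0,2,3], [0,2,8], [0,4,6], [0,6,8], [1,2,5], [1,2,7], [1,3,5], [1,4,7], [2,3,7], [2,5,8], [3,5,6], [3,6,7], [4,5,6], [4,5,8], [4,7,8], [6,7,8]

so the chain groups are C_0 ≅ Z^9, C_1 ≅ Z^27, C_2 ≅ Z^18.

The boundary map ∂_1: C_1 → C_0 sends each edge [p,q] (with p < q) to q − p.
The resulting 9×27 matrix has rank 8, and its Smith normal form has invariant factors (1,1,1,1,1,1,1,1).

Boundary ∂_2: C_2 → C_1 acts by ∂[p,q,r] = [q,r] − [p,r] + [p,q]. For instance
  ∂[0,2,8] = [2,8] − [0,8] + [0,2],
  ∂[3,5,6] = [5,6] − [3,6] + [3,5].
This gives a 27×18 integer matrix of rank 18; reducing to Smith normal form yields diagonal entries (1,1,1,1,1,1,1,1,1,1,1,1,1,1,1,1,1,2).

Now H_k = ker ∂_k / im ∂_{k+1}, so:

  H_2: rank ker ∂_2 − rank ∂_3 = (18 − 18) − 0 = 0, and there is no ∂_3, so H_2 ≅ 0.

(K is a triangulation of the Klein bottle.)

H_2 = 0.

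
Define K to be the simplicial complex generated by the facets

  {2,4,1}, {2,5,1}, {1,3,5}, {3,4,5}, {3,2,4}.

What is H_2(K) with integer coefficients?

Order the vertices as 1 < 2 < 3 < 4 < 5. Listing each simplex with vertices in this order, K has dimension 2 with simplices:

  0-simplices (5): [1], [2], [3], [4], [5]
  1-simplices (10): [1,2], [1,3], [1,4], [1,5], [2,3], [2,4], [2,5], [3,4], [3,5], [4,5]
  2-simplices (5): [1,2,4], [1,2,5], [1,3,5], [2,3,4], [3,4,5]

so the chain groups are C_0 ≅ Z^5, C_1 ≅ Z^10, C_2 ≅ Z^5.

The boundary map ∂_1: C_1 → C_0 maps an edge to its endpoints' difference, ∂[p,q] = q − p. For instance
  ∂[1,2] = [2] − [1].
The resulting 5×10 matrix has rank 4, and its Smith normal form has invariant factors (1,1,1,1).

∂_2: C_2 → C_1 sends each 2-simplex [p,q,r] to [q,r] − [p,r] + [p,q]. For instance
  ∂[3,4,5] = [4,5] − [3,5] + [3,4],
  ∂[2,3,4] = [3,4] − [2,4] + [2,3].
The resulting 10×5 matrix has rank 5, and its Smith normal form has invariant factors (1,1,1,1,1).

Now H_k = ker ∂_k / im ∂_{k+1}, so:

  H_2: rank ker ∂_2 − rank ∂_3 = (5 − 5) − 0 = 0, and there is no ∂_3, so H_2 ≅ 0.

H_2 ≅ 0.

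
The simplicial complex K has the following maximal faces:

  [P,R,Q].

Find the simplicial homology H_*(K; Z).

We work with the vertex ordering P < Q < R. The simplices of K, each written with vertices in increasing order, are:

  0-simplices (3): P, Q, R
  1-simplices (3): PQ, PR, QR
  2-simplices (1): PQR

Hence C_0 ≅ Z^3, C_1 ≅ Z^3, C_2 ≅ Z^1.

Boundary ∂_1: C_1 → C_0 is given by ∂[p,q] = [q] − [p]. For instance
  ∂QR = R − Q.
This gives a 3×3 integer matrix of rank 2; reducing to Smith normal form yields diagonal entries (1,1).

Boundary ∂_2: C_2 → C_1 maps a triangle to the signed sum of its edges. For instance
  ∂PQR = QR − PR + PQ.
The resulting 3×1 matrix has rank 1, and its Smith normal form has invariant factors (1).

Computing H_k = (kernel of ∂_k) / (image of ∂_{k+1}):

  H_0: rank C_0 − rank ∂_1 = 3 − 2 = 1, and the invariant factors of ∂_1 are all 1, so H_0 ≅ Z.
  H_1: rank ker ∂_1 − rank ∂_2 = (3 − 2) − 1 = 0, and the invariant factors of ∂_2 are all 1, so H_1 ≅ 0.
  H_2: rank ker ∂_2 − rank ∂_3 = (1 − 1) − 0 = 0, and there is no ∂_3, so H_2 ≅ 0.

H_0 ≅ Z,  H_1 = 0,  H_2 = 0.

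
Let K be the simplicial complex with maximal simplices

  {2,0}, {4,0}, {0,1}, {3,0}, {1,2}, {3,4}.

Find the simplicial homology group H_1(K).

We work with the vertex ordering 0 < 1 < 2 < 3 < 4. The simplices of K, each written with vertices in increasing order, are:

  0-simplices (5): [0], [1], [2], [3], [4]
  1-simplices (6): [0,1], [0,2], [0,3], [0,4], [1,2], [3,4]

so the chain groups are C_0 ≅ Z^5, C_1 ≅ Z^6.

Boundary ∂_1: C_1 → C_0 maps an edge to its endpoints' difference, ∂[p,q] = q − p.
As a 5×6 matrix over Z this has rank 4, with invariant factors (1,1,1,1).

Reading off H_k = ker ∂_k / im ∂_{k+1}:

  H_1: rank ker ∂_1 − rank ∂_2 = (6 − 4) − 0 = 2, and there is no ∂_2, so H_1 ≅ Z^2.

H_1 = Z^2.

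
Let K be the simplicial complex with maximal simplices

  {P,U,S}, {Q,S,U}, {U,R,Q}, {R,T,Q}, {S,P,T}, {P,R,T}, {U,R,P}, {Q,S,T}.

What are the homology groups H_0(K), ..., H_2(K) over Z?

K has 6 vertices, 12 edges, 8 triangles.
rank ∂_0 = 0, rank ∂_1 = 5 ⇒ b_0 = 6 − 0 − 5 = 1; all invariant factors of ∂_1 are 1 so no torsion. So H_0 ≅ Z.
rank ∂_1 = 5, rank ∂_2 = 7 ⇒ b_1 = 12 − 5 − 7 = 0; all invariant factors of ∂_2 are 1 so no torsion. So H_1 ≅ 0.
rank ∂_2 = 7, rank ∂_3 = 0 ⇒ b_2 = 8 − 7 − 0 = 1. So H_2 ≅ Z.

H_0 = Z,  H_1 = 0,  H_2 = Z.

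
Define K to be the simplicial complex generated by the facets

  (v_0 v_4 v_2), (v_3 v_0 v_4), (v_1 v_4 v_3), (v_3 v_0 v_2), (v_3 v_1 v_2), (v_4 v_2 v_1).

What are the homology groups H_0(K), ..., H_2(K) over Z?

H_0 = Z,  H_1 = 0,  H_2 = Z.

K has 5 vertices, 9 edges, 6 triangles.
rank ∂_0 = 0, rank ∂_1 = 4 ⇒ b_0 = 5 − 0 − 4 = 1; all invariant factors of ∂_1 are 1 so no torsion. So H_0 = Z.
rank ∂_1 = 4, rank ∂_2 = 5 ⇒ b_1 = 9 − 4 − 5 = 0; all invariant factors of ∂_2 are 1 so no torsion. So H_1 = 0.
rank ∂_2 = 5, rank ∂_3 = 0 ⇒ b_2 = 6 − 5 − 0 = 1. So H_2 = Z.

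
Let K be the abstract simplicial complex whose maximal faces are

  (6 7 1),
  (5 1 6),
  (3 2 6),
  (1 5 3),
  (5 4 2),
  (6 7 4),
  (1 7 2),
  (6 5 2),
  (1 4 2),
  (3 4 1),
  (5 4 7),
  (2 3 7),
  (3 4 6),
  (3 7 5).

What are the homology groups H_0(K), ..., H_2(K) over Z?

H_0 = Z,  H_1 = Z^2,  H_2 = Z.

K has 7 vertices, 21 edges, 14 triangles.
rank ∂_0 = 0, rank ∂_1 = 6 ⇒ b_0 = 7 − 0 − 6 = 1; all invariant factors of ∂_1 are 1 so no torsion. So H_0 = Z.
rank ∂_1 = 6, rank ∂_2 = 13 ⇒ b_1 = 21 − 6 − 13 = 2; all invariant factors of ∂_2 are 1 so no torsion. So H_1 = Z^2.
rank ∂_2 = 13, rank ∂_3 = 0 ⇒ b_2 = 14 − 13 − 0 = 1. So H_2 = Z.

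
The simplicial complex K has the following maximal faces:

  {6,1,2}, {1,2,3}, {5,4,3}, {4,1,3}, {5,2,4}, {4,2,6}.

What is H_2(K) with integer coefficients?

K has 6 vertices, 12 edges, 6 triangles.
rank ∂_2 = 6, rank ∂_3 = 0 ⇒ b_2 = 6 − 6 − 0 = 0. So H_2 ≅ 0.

H_2 ≅ 0.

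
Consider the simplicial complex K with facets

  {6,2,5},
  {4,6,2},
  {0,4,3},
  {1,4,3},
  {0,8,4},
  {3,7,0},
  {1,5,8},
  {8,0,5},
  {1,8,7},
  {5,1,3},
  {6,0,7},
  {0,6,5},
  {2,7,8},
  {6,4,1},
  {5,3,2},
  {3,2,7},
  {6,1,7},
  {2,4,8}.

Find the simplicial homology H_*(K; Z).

H_0 ≅ Z,  H_1 ≅ Z^2,  H_2 ≅ Z.

Fix the vertex order 0 < 1 < 2 < 3 < 4 < 5 < 6 < 7 < 8 and write every simplex with vertices in increasing order. Then dim K = 2 and the simplices of K are:

  0-simplices (9): [0], [1], [2], [3], [4], [5], [6], [7], [8]
  1-simplices (27): (27 of them)
  2-simplices (18): [0,3,4], [0,3,7], [0,4,8], [0,5,6], [0,5,8], [0,6,7], [1,3,4], [1,3,5], [1,4,6], [1,5,8], [1,6,7], [1,7,8], [2,3,5], [2,3,7], [2,4,6], [2,4,8], [2,5,6], [2,7,8]

so the chain groups are C_0 ≅ Z^9, C_1 ≅ Z^27, C_2 ≅ Z^18.

Boundary ∂_1: C_1 → C_0 sends each edge [p,q] (with p < q) to q − p.
The 9×27 boundary matrix has rank 8 and Smith normal form diag(1,1,1,1,1,1,1,1).

Boundary ∂_2: C_2 → C_1 sends each 2-simplex [p,q,r] to [q,r] − [p,r] + [p,q]. For instance
  ∂[0,3,4] = [3,4] − [0,4] + [0,3],
  ∂[0,5,6] = [5,6] − [0,6] + [0,5].
The resulting 27×18 matrix has rank 17, and its Smith normal form has invariant factors (1,1,1,1,1,1,1,1,1,1,1,1,1,1,1,1,1).

Reading off H_k = ker ∂_k / im ∂_{k+1}:

  H_0: rank C_0 − rank ∂_1 = 9 − 8 = 1, and the invariant factors of ∂_1 are all 1, so H_0 ≅ Z.
  H_1: rank ker ∂_1 − rank ∂_2 = (27 − 8) − 17 = 2, and the invariant factors of ∂_2 are all 1, so H_1 ≅ Z^2.
  H_2: rank ker ∂_2 − rank ∂_3 = (18 − 17) − 0 = 1, and there is no ∂_3, so H_2 ≅ Z.

As a check, the Euler characteristic is 9 − 27 + 18 = 0, which agrees with 1 − 2 + 1 = 0.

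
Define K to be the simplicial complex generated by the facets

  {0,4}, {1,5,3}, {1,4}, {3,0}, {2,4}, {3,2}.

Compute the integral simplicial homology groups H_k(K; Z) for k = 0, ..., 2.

K has 6 vertices, 8 edges, 1 triangle.
rank ∂_0 = 0, rank ∂_1 = 5 ⇒ b_0 = 6 − 0 − 5 = 1; all invariant factors of ∂_1 are 1 so no torsion. So H_0 ≅ Z.
rank ∂_1 = 5, rank ∂_2 = 1 ⇒ b_1 = 8 − 5 − 1 = 2; all invariant factors of ∂_2 are 1 so no torsion. So H_1 ≅ Z^2.
rank ∂_2 = 1, rank ∂_3 = 0 ⇒ b_2 = 1 − 1 − 0 = 0. So H_2 ≅ 0.

H_0 ≅ Z,  H_1 ≅ Z^2,  H_2 = 0.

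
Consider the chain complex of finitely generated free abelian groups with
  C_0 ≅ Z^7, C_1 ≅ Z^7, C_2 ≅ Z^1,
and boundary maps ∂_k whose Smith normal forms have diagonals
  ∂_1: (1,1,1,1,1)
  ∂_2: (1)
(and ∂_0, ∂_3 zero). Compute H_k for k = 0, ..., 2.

H_0 = Z^2,  H_1 = Z,  H_2 = 0.

H_0: b_0 = 7 − 0 − 5 = 2; torsion from ∂_1 factors > 1: none. So H_0 = Z^2.
H_1: b_1 = 7 − 5 − 1 = 1; torsion from ∂_2 factors > 1: none. So H_1 = Z.
H_2: b_2 = 1 − 1 − 0 = 0; torsion from ∂_3 factors > 1: none. So H_2 = 0.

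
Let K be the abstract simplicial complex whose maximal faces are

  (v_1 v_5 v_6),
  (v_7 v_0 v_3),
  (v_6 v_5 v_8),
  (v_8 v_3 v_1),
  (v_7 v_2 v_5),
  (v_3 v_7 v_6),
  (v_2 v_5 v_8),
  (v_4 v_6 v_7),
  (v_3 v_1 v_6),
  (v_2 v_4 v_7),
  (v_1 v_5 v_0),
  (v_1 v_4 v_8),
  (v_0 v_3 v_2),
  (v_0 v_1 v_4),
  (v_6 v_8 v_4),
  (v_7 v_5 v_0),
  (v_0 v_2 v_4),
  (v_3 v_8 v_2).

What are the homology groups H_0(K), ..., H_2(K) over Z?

H_0 = Z,  H_1 = Z ⊕ Z_2,  H_2 = 0.

We work with the vertex ordering v_0 < v_1 < v_2 < v_3 < v_4 < v_5 < v_6 < v_7 < v_8. The simplices of K, each written with vertices in increasing order, are:

  0-simplices (9): [v_0], [v_1], [v_2], [v_3], [v_4], [v_5], [v_6], [v_7], [v_8]
  1-simplices (27): (27 of them)
  2-simplices (18): (18 of them)

so the chain groups are C_0 ≅ Z^9, C_1 ≅ Z^27, C_2 ≅ Z^18.

∂_1: C_1 → C_0 is given by ∂[p,q] = [q] − [p]. For instance
  ∂[v_0,v_4] = [v_4] − [v_0].
As a 9×27 matrix over Z this has rank 8, with invariant factors (1,1,1,1,1,1,1,1).

Boundary ∂_2: C_2 → C_1 maps a triangle to the signed sum of its edges. For instance
  ∂[v_2,v_5,v_8] = [v_5,v_8] − [v_2,v_8] + [v_2,v_5],
  ∂[v_0,v_2,v_3] = [v_2,v_3] − [v_0,v_3] + [v_0,v_2].
This gives a 27×18 integer matrix of rank 18; reducing to Smith normal form yields diagonal entries (1,1,1,1,1,1,1,1,1,1,1,1,1,1,1,1,1,2).

Reading off H_k = ker ∂_k / im ∂_{k+1}:

  H_0: rank C_0 − rank ∂_1 = 9 − 8 = 1, and the invariant factors of ∂_1 are all 1, so H_0 ≅ Z.
  H_1: rank ker ∂_1 − rank ∂_2 = (27 − 8) − 18 = 1, and ∂_2 has invariant factor 2 > 1, so H_1 ≅ Z ⊕ Z_2.
  H_2: rank ker ∂_2 − rank ∂_3 = (18 − 18) − 0 = 0, and there is no ∂_3, so H_2 ≅ 0.

As a check, the Euler characteristic is 9 − 27 + 18 = 0, which agrees with 1 − 1 + 0 = 0.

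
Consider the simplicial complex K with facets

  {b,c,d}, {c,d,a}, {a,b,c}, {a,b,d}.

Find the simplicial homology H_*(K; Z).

We work with the vertex ordering a < b < c < d. The simplices of K, each written with vertices in increasing order, are:

  0-simplices (4): a, b, c, d
  1-simplices (6): ab, ac, ad, bc, bd, cd
  2-simplices (4): abc, abd, acd, bcd

so the chain groups are C_0 ≅ Z^4, C_1 ≅ Z^6, C_2 ≅ Z^4.

The boundary map ∂_1: C_1 → C_0 sends each edge [p,q] (with p < q) to q − p.
This gives a 4×6 integer matrix of rank 3; reducing to Smith normal form yields diagonal entries (1,1,1).

The boundary map ∂_2: C_2 → C_1 maps a triangle to the signed sum of its edges. For instance
  ∂acd = cd − ad + ac,
  ∂abd = bd − ad + ab.
As a 6×4 matrix over Z this has rank 3, with invariant factors (1,1,1).

Now H_k = ker ∂_k / im ∂_{k+1}, so:

  H_0: rank C_0 − rank ∂_1 = 4 − 3 = 1, and the invariant factors of ∂_1 are all 1, so H_0 = Z.
  H_1: rank ker ∂_1 − rank ∂_2 = (6 − 3) − 3 = 0, and the invariant factors of ∂_2 are all 1, so H_1 = 0.
  H_2: rank ker ∂_2 − rank ∂_3 = (4 − 3) − 0 = 1, and there is no ∂_3, so H_2 = Z.

As a check, the Euler characteristic is 4 − 6 + 4 = 2, which agrees with 1 − 0 + 1 = 2.
(K is a triangulation of the 2-sphere S^2.)

H_0 ≅ Z,  H_1 = 0,  H_2 ≅ Z.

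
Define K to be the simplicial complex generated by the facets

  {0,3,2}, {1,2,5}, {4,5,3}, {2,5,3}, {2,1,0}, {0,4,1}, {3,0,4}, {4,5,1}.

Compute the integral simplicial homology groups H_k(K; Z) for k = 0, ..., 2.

H_0 = Z,  H_1 = 0,  H_2 = Z.

Fix the vertex order 0 < 1 < 2 < 3 < 4 < 5 and write every simplex with vertices in increasing order. Then dim K = 2 and the simplices of K are:

  0-simplices (6): [0], [1], [2], [3], [4], [5]
  1-simplices (12): [0,1], [0,2], [0,3], [0,4], [1,2], [1,4], [1,5], [2,3], [2,5], [3,4], [3,5], [4,5]
  2-simplices (8): [0,1,2], [0,1,4], [0,2,3], [0,3,4], [1,2,5], [1,4,5], [2,3,5], [3,4,5]

Hence C_0 ≅ Z^6, C_1 ≅ Z^12, C_2 ≅ Z^8.

Boundary ∂_1: C_1 → C_0 sends each edge [p,q] (with p < q) to q − p. For instance
  ∂[3,4] = [4] − [3].
The resulting 6×12 matrix has rank 5, and its Smith normal form has invariant factors (1,1,1,1,1).

The boundary map ∂_2: C_2 → C_1 sends each 2-simplex [p,q,r] to [q,r] − [p,r] + [p,q]. For instance
  ∂[0,3,4] = [3,4] − [0,4] + [0,3],
  ∂[0,1,4] = [1,4] − [0,4] + [0,1].
As a 12×8 matrix over Z this has rank 7, with invariant factors (1,1,1,1,1,1,1).

Reading off H_k = ker ∂_k / im ∂_{k+1}:

  H_0: rank C_0 − rank ∂_1 = 6 − 5 = 1, and the invariant factors of ∂_1 are all 1, so H_0 ≅ Z.
  H_1: rank ker ∂_1 − rank ∂_2 = (12 − 5) − 7 = 0, and the invariant factors of ∂_2 are all 1, so H_1 ≅ 0.
  H_2: rank ker ∂_2 − rank ∂_3 = (8 − 7) − 0 = 1, and there is no ∂_3, so H_2 ≅ Z.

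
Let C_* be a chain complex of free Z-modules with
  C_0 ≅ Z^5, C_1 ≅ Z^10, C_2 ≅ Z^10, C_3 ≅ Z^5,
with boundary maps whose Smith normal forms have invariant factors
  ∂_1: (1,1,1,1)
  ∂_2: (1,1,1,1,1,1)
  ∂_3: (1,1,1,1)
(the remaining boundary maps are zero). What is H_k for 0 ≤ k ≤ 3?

H_0: b_0 = 5 − 0 − 4 = 1; torsion from ∂_1 factors > 1: none. So H_0 ≅ Z.
H_1: b_1 = 10 − 4 − 6 = 0; torsion from ∂_2 factors > 1: none. So H_1 ≅ 0.
H_2: b_2 = 10 − 6 − 4 = 0; torsion from ∂_3 factors > 1: none. So H_2 ≅ 0.
H_3: b_3 = 5 − 4 − 0 = 1; torsion from ∂_4 factors > 1: none. So H_3 ≅ Z.

H_0 ≅ Z,  H_1 = 0,  H_2 = 0,  H_3 ≅ Z.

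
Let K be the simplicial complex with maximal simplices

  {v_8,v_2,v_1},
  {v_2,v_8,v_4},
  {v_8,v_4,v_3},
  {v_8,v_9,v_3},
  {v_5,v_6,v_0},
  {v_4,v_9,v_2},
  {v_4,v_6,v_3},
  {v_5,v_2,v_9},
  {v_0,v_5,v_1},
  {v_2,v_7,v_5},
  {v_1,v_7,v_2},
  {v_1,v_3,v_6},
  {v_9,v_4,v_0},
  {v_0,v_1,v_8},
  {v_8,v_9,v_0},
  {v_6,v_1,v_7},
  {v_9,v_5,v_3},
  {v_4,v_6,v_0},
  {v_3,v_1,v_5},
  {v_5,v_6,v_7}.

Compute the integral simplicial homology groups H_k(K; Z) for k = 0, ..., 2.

H_0 ≅ Z,  H_1 ≅ Z ⊕ Z_2,  H_2 = 0.

Order the vertices as v_0 < v_1 < v_2 < v_3 < v_4 < v_5 < v_6 < v_7 < v_8 < v_9. Listing each simplex with vertices in this order, K has dimension 2 with simplices:

  0-simplices (10): [v_0], [v_1], [v_2], [v_3], [v_4], [v_5], [v_6], [v_7], [v_8], [v_9]
  1-simplices (30): (30 of them)
  2-simplices (20): (20 of them)

giving chain groups C_0 ≅ Z^10, C_1 ≅ Z^30, C_2 ≅ Z^20.

Boundary ∂_1: C_1 → C_0 maps an edge to its endpoints' difference, ∂[p,q] = q − p. For instance
  ∂[v_8,v_9] = [v_9] − [v_8].
The resulting 10×30 matrix has rank 9, and its Smith normal form has invariant factors (1,1,1,1,1,1,1,1,1).

Boundary ∂_2: C_2 → C_1 acts by ∂[p,q,r] = [q,r] − [p,r] + [p,q]. For instance
  ∂[v_2,v_4,v_8] = [v_4,v_8] − [v_2,v_8] + [v_2,v_4],
  ∂[v_3,v_4,v_6] = [v_4,v_6] − [v_3,v_6] + [v_3,v_4].
The 30×20 boundary matrix has rank 20 and Smith normal form diag(1,1,1,1,1,1,1,1,1,1,1,1,1,1,1,1,1,1,1,2).

Now H_k = ker ∂_k / im ∂_{k+1}, so:

  H_0: rank C_0 − rank ∂_1 = 10 − 9 = 1, and the invariant factors of ∂_1 are all 1, so H_0 = Z.
  H_1: rank ker ∂_1 − rank ∂_2 = (30 − 9) − 20 = 1, and ∂_2 has invariant factor 2 > 1, so H_1 = Z ⊕ Z_2.
  H_2: rank ker ∂_2 − rank ∂_3 = (20 − 20) − 0 = 0, and there is no ∂_3, so H_2 = 0.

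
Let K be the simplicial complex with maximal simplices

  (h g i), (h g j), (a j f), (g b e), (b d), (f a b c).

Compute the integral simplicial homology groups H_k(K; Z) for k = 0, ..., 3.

Take the total order a < b < c < d < e < f < g < h < i < j on the vertex set. Then K (dimension 3) consists of the simplices:

  0-simplices (10): a, b, c, d, e, f, g, h, i, j
  1-simplices (17): ab, ac, af, aj, bc, bd, be, bf, bg, cf, eg, fj, gh, gi, gj, hi, hj
  2-simplices (8): abc, abf, acf, afj, bcf, beg, ghi, ghj
  3-simplices (1): abcf

so the chain groups are C_0 ≅ Z^10, C_1 ≅ Z^17, C_2 ≅ Z^8, C_3 ≅ Z^1.

The boundary map ∂_1: C_1 → C_0 sends each edge [p,q] (with p < q) to q − p. For instance
  ∂gj = j − g.
As a 10×17 matrix over Z this has rank 9, with invariant factors (1,1,1,1,1,1,1,1,1).

Boundary ∂_2: C_2 → C_1 acts by ∂[p,q,r] = [q,r] − [p,r] + [p,q]. For instance
  ∂afj = fj − aj + af,
  ∂ghj = hj − gj + gh.
As a 17×8 matrix over Z this has rank 7, with invariant factors (1,1,1,1,1,1,1).

∂_3: C_3 → C_2 sends each 3-simplex σ to the alternating sum Σ_i (−1)^i (σ with its i-th vertex removed). For instance
  ∂abcf = bcf − acf + abf − abc.
This gives a 8×1 integer matrix of rank 1; reducing to Smith normal form yields diagonal entries (1).

From H_k ≅ ker(∂_k) / im(∂_{k+1}) we obtain:

  H_0: rank C_0 − rank ∂_1 = 10 − 9 = 1, and the invariant factors of ∂_1 are all 1, so H_0 ≅ Z.
  H_1: rank ker ∂_1 − rank ∂_2 = (17 − 9) − 7 = 1, and the invariant factors of ∂_2 are all 1, so H_1 ≅ Z.
  H_2: rank ker ∂_2 − rank ∂_3 = (8 − 7) − 1 = 0, and the invariant factors of ∂_3 are all 1, so H_2 ≅ 0.
  H_3: rank ker ∂_3 − rank ∂_4 = (1 − 1) − 0 = 0, and there is no ∂_4, so H_3 ≅ 0.

As a check, the Euler characteristic is 10 − 17 + 8 − 1 = 0, which agrees with 1 − 1 + 0 − 0 = 0.

H_0 = Z,  H_1 = Z,  H_2 = 0,  H_3 = 0.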